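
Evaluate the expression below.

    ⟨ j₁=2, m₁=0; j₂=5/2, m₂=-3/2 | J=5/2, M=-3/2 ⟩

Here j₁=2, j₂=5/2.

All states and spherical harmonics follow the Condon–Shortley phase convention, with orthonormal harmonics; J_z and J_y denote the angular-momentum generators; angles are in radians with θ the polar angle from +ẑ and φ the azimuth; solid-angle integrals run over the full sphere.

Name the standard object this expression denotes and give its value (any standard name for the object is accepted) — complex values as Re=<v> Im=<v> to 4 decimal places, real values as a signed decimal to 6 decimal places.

This is a Clebsch–Gordan (vector-coupling) coefficient.
√[6·2!2!3!/8! · 2!2!1!4!1!4!] = √(288/35)
  +(−1)^0/∏(0,2,2,1,0,2)! = 1/8  (running 1/8)
  +(−1)^1/∏(1,1,1,0,1,3)! = -1/6  (running -1/24)
⟨..|..⟩ = √(288/35)·(-1/24) = -0.119523

Clebsch–Gordan coefficient, −√(1/70) ≈ -0.119523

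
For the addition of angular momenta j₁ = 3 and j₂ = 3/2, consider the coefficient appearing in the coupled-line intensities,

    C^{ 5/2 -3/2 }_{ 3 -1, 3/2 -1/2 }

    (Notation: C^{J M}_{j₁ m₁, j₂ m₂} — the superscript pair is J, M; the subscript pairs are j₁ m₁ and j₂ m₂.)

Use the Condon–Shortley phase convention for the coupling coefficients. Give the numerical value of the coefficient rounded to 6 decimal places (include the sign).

√[6·2!4!1!/8! · 2!4!1!2!1!4!] = √(576/35)
  +(−1)^0/∏(0,2,4,1,0,0)! = 1/48  (running 1/48)
  +(−1)^1/∏(1,1,3,0,1,1)! = -1/6  (running -7/48)
⟨..|..⟩ = √(576/35)·(-7/48) = -0.591608

−√(7/20) = -0.591608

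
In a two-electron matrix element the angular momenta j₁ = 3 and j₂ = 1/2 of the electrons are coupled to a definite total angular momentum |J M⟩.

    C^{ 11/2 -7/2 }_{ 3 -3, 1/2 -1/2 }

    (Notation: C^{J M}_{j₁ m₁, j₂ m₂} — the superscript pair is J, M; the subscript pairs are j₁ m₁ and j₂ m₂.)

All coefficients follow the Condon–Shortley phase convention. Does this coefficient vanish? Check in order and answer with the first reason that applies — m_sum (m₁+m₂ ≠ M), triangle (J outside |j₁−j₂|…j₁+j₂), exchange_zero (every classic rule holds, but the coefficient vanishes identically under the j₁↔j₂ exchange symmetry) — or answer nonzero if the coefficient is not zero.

m-sum: m₁+m₂ = -3+(-1/2) = -7/2, M = -7/2  ✓
triangle: need |j₁−j₂| ≤ J ≤ j₁+j₂, i.e. J ∈ [5/2, 7/2]; J = 11/2 is outside ✗ ⇒ coefficient is 0

triangle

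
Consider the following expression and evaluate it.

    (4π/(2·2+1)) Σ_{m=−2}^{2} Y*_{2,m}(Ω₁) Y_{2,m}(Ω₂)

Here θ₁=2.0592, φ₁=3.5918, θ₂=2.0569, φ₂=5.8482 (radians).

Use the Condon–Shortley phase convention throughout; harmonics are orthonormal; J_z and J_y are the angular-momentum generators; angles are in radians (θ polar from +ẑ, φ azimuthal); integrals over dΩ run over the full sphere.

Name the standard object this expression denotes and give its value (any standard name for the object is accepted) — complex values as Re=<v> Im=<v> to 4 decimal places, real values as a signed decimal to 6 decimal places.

This sum is the spherical-harmonic addition theorem: it equals the Legendre polynomial P_l(cos γ) of the angle γ between the two directions.
Summing Y*_{l m}(θ₁,φ₁)·Y_{l m}(θ₂,φ₂) over m ∈ [−2, 2]; prefactor 4π/(2·2+1) = 2.513274:
  m=-2: Y*=0.18715 + 0.23604j  Y=0.19472 + 0.23080j  product -0.01803 + 0.08916j
  m=-1: Y*=0.28821 + 0.13930j  Y=-0.28940 - 0.13447j  product -0.06468 - 0.07907j
  m=+0: Y*=-0.10708 + 0.00000j  Y=-0.10888 + 0.00000j  product 0.01166 + 0.00000j
  m=+1: Y*=-0.28821 + 0.13930j  Y=0.28940 - 0.13447j  product -0.06468 + 0.07907j
  m=+2: Y*=0.18715 - 0.23604j  Y=0.19472 - 0.23080j  product -0.01803 - 0.08916j
Total Σ_m = -0.15376 + 0.00000j. Multiply by 2.513274: -0.38645 + 0.00000j. P_2(cos γ) = -0.386450

Legendre polynomial (addition theorem), -0.386450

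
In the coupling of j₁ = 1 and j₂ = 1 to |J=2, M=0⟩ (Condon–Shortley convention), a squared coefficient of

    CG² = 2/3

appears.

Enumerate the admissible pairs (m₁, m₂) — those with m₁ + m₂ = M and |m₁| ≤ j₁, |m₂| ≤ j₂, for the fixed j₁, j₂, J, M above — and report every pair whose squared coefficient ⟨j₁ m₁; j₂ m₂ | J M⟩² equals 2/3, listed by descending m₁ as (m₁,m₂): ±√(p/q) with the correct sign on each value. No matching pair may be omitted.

(0,0): +√(2/3)

Admissible pairs with m₁+m₂ = M = 0: (-1,1), (0,0), (1,-1)
  (m₁,m₂)=(1,-1): CG² = 1/6, CG = +√(1/6)
  (m₁,m₂)=(0,0): CG² = 2/3, CG = +√(2/3)   ← matches the target
  (m₁,m₂)=(-1,1): CG² = 1/6, CG = +√(1/6)
Pairs with CG² = 2/3: (0,0): +√(2/3)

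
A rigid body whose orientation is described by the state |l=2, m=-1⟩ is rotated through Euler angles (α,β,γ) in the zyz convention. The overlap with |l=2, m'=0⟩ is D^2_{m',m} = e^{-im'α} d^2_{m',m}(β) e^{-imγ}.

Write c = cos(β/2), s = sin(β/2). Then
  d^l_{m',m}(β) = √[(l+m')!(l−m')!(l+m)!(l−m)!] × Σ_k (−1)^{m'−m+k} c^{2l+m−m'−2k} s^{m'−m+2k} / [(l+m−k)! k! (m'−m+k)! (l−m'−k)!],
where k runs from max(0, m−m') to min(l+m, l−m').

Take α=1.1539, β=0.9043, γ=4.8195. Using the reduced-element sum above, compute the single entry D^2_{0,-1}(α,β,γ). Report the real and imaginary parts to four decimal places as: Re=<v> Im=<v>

Re=-0.0636 Im=0.5917

D^2_{0,-1}(1.1539,0.9043,4.8195) = e^{-i·0·1.1539}·d^2_{0,-1}(0.9043)·e^{-i·-1·4.8195}. Compute d first:
Half-angle: c=0.899510, s=0.436900. N=√(2·2·1·6)=4.898979
The bounds max(0,m−m')=0 and min(l+m,l−m')=1 give 2 terms
  k=0: (−1)^1·4.8990/(2)·0.8995^3·0.4369^1 = -0.778890
  k=1: (−1)^2·4.8990/(2)·0.8995^1·0.4369^3 = +0.183751
d^2_{0,-1}(0.9043) = -0.778890 +0.183751 = -0.595139
D = (+1.000000+0.000000i)·(-0.595139)·(+0.106906-0.994269i) = -0.063624+0.591728i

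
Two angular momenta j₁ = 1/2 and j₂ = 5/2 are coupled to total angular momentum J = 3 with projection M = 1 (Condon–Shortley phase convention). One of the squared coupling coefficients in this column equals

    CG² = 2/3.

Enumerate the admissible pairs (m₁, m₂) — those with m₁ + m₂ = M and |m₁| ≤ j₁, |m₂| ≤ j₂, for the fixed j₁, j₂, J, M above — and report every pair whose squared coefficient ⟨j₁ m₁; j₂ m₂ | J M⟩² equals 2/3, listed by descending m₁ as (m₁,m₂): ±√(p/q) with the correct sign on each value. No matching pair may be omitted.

(1/2,1/2): +√(2/3)

Admissible pairs with m₁+m₂ = M = 1: (-1/2,3/2), (1/2,1/2)
  (m₁,m₂)=(1/2,1/2): CG² = 2/3, CG = +√(2/3)   ← matches the target
  (m₁,m₂)=(-1/2,3/2): CG² = 1/3, CG = +√(1/3)
Pairs with CG² = 2/3: (1/2,1/2): +√(2/3)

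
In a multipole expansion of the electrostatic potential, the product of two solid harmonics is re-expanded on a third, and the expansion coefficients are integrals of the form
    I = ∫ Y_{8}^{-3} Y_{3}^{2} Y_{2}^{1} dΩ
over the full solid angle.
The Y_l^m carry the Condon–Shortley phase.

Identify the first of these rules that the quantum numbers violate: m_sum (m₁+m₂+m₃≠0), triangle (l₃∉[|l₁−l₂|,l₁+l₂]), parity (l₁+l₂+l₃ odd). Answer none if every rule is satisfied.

triangle

m₁+m₂+m₃ = -3 + 2 + 1 = 0  ✓
triangle: need |l₁−l₂| ≤ l₃ ≤ l₁+l₂ = [5,11]; l₃=2 is outside  ✗
parity: l₁+l₂+l₃ = 13 is odd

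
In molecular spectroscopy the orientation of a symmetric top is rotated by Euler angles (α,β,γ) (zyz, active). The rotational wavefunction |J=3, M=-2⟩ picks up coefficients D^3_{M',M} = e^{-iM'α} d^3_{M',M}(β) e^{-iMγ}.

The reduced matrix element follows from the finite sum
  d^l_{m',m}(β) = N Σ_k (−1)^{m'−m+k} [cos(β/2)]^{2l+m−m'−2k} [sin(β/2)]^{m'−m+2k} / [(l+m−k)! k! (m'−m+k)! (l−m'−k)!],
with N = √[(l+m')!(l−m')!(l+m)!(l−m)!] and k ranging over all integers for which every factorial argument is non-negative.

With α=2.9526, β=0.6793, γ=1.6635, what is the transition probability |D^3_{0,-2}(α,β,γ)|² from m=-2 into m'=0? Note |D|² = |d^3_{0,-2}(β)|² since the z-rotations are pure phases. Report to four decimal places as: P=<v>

P=0.1768

D^3_{0,-2}(2.9526,0.6793,1.6635) = e^{-i·0·2.9526}·d^3_{0,-2}(0.6793)·e^{-i·-2·1.6635}. Compute d first:
Half-angle: c=0.942871, s=0.333157. N=√(6·6·1·120)=65.726707
The bounds max(0,m−m')=0 and min(l+m,l−m')=1 give 2 terms
  k=0: (−1)^2·65.7267/(12)·0.9429^4·0.3332^2 = +0.480472
  k=1: (−1)^3·65.7267/(12)·0.9429^2·0.3332^4 = -0.059988
d^3_{0,-2}(0.6793) = +0.480472 -0.059988 = +0.420485
|D^3_{0,-2}|² = |d^3_{0,-2}(β)|² = (+0.420485)² = 0.176807 (the z-rotation phases have unit modulus)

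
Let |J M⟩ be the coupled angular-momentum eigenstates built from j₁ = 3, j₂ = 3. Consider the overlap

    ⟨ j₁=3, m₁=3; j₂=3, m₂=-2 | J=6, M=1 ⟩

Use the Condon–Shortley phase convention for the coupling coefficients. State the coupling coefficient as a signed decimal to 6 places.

triangle: 0!·6!·6!/13! = 518400/6227020800
(j±m)!: 6!·0!·1!·5!·7!·5! = 52254720000
prefactor² = (2J+1)·Δ·N² = 622080000/11
  k=0: +1/(0!·0!·0!·1!·6!·5!) = 1/86400
Σ = 1/86400  ⇒  CG² = 622080000/11·(1/86400)² = 1/132
CG = +√(1/132) = +0.087039

+√(1/132) ≈ +0.087039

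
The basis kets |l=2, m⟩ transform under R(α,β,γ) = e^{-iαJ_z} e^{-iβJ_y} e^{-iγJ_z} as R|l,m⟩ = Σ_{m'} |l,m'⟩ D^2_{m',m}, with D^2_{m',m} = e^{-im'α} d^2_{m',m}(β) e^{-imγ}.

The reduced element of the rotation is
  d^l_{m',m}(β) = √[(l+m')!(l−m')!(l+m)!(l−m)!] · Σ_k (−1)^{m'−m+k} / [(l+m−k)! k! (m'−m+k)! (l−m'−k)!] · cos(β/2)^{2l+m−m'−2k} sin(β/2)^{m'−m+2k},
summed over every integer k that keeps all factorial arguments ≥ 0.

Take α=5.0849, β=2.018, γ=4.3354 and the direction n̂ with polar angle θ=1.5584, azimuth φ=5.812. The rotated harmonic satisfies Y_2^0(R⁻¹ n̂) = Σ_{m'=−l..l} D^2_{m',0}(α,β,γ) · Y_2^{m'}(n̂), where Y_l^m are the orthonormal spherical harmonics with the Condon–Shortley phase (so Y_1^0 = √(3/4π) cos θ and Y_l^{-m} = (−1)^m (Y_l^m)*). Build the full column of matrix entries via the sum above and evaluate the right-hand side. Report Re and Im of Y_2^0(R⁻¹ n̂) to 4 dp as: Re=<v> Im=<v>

Need the full column D^2_{m',0} for m'=−2..2 at α=5.0849, β=2.0180, γ=4.3354.
cos(β/2)=0.532707, sin(β/2)=0.846300
d^2_{-2,0}: single k=2 term ⇒ +0.497853;  D = -0.365958-0.337538i
d^2_{-1,0}: k∈[1..2] ⇒ +0.313376 -0.790927 = -0.477551;  D = -0.173807+0.444799i
d^2_{0,0}: k∈[0..2] ⇒ +0.080529 -0.812991 +0.512975 = -0.219486;  D = -0.219486+0.000000i
d^2_{1,0}: k∈[0..1] ⇒ -0.313376 +0.790927 = +0.477551;  D = +0.173807+0.444799i
d^2_{2,0}: single k=0 term ⇒ +0.497853;  D = -0.365958+0.337538i
Y_2^{m'}(θ=1.5584,φ=5.812) and Σ D·Y over m':
  (-0.3660-0.3375i)·(+0.2270+0.3124i)  (-0.1738+0.4448i)·(+0.0085+0.0043i)  (-0.2195+0.0000i)·(-0.3152+0.0000i)  (+0.1738+0.4448i)·(-0.0085+0.0043i)  (-0.3660+0.3375i)·(+0.2270-0.3124i)
Y_2^0(R⁻¹ n̂) = +0.107095+0.000000i

Re=0.1071 Im=0.0000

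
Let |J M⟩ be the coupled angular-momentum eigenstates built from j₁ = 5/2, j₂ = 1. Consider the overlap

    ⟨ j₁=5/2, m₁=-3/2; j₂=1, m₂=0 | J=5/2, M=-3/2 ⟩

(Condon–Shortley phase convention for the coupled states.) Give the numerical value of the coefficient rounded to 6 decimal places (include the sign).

-0.507093

√[6·1!4!1!/7! · 1!4!1!1!1!4!] = √(576/35)
  +(−1)^0/∏(0,1,4,1,0,0)! = 1/24  (running 1/24)
  +(−1)^1/∏(1,0,3,0,1,1)! = -1/6  (running -1/8)
⟨..|..⟩ = √(576/35)·(-1/8) = -0.507093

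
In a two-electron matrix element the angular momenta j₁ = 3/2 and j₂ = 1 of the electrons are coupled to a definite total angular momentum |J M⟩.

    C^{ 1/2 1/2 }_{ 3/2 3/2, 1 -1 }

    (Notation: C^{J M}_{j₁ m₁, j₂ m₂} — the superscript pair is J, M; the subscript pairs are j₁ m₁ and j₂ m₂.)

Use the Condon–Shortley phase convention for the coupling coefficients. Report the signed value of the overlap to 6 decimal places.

+0.707107  (= +√(1/2))

triangle: 2!*1!*0!/4! = 2/24
(j±m)!: 3!*0!*0!*2!*1!*0! = 12
prefactor² = (2J+1)*Δ*N² = 2
  k=0: +1/(0!*2!*0!*0!*1!*0!) = 1/2
Σ = 1/2  ⇒  CG² = 2*(1/2)² = 1/2
CG = +√(1/2) = +0.707107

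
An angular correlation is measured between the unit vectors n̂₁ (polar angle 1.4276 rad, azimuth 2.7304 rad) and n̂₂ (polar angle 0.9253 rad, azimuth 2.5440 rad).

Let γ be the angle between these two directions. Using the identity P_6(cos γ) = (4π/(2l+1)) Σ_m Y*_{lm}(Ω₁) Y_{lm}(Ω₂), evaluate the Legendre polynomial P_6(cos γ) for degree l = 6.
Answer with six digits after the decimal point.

Summing Y*_{l m}(θ₁,φ₁)·Y_{l m}(θ₂,φ₂) over m ∈ [−6, 6]; prefactor 4π/(2·6+1) = 0.966644:
  [-6]  conj(Y_{6,-6})(Ω₁) = (-0.354731, -0.283608) ; Y_{6,-6}(Ω₂) = (-0.113337, -0.053906) ; Δ = (0.024916, 0.051265)
  [-5]  conj(Y_{6,-5})(Ω₁) = (0.105788, 0.200662) ; Y_{6,-5}(Ω₂) = (0.323568, -0.050104) ; Δ = (0.044284, 0.059627)
  [-4]  conj(Y_{6,-4})(Ω₁) = (0.019637, 0.264967) ; Y_{6,-4}(Ω₂) = (-0.316492, 0.295566) ; Δ = (-0.084530, -0.078056)
  [-3]  conj(Y_{6,-3})(Ω₁) = (0.082785, -0.236116) ; Y_{6,-3}(Ω₂) = (0.043143, -0.191152) ; Δ = (-0.041562, -0.026011)
  [-2]  conj(Y_{6,-2})(Ω₁) = (0.140496, -0.151294) ; Y_{6,-2}(Ω₂) = (-0.090878, -0.230460) ; Δ = (-0.047635, -0.018630)
  [-1]  conj(Y_{6,-1})(Ω₁) = (-0.234840, 0.102402) ; Y_{6,-1}(Ω₂) = (0.251233, 0.170992) ; Δ = (-0.076510, -0.014429)
  [+0]  conj(Y_{6,0})(Ω₁) = (-0.190093, -0.000000) ; Y_{6,0}(Ω₂) = (0.171128, 0.000000) ; Δ = (-0.032530, -0.000000)
  [+1]  conj(Y_{6,1})(Ω₁) = (0.234840, 0.102402) ; Y_{6,1}(Ω₂) = (-0.251233, 0.170992) ; Δ = (-0.076510, 0.014429)
  [+2]  conj(Y_{6,2})(Ω₁) = (0.140496, 0.151294) ; Y_{6,2}(Ω₂) = (-0.090878, 0.230460) ; Δ = (-0.047635, 0.018630)
  [+3]  conj(Y_{6,3})(Ω₁) = (-0.082785, -0.236116) ; Y_{6,3}(Ω₂) = (-0.043143, -0.191152) ; Δ = (-0.041562, 0.026011)
  [+4]  conj(Y_{6,4})(Ω₁) = (0.019637, -0.264967) ; Y_{6,4}(Ω₂) = (-0.316492, -0.295566) ; Δ = (-0.084530, 0.078056)
  [+5]  conj(Y_{6,5})(Ω₁) = (-0.105788, 0.200662) ; Y_{6,5}(Ω₂) = (-0.323568, -0.050104) ; Δ = (0.044284, -0.059627)
  [+6]  conj(Y_{6,6})(Ω₁) = (-0.354731, 0.283608) ; Y_{6,6}(Ω₂) = (-0.113337, 0.053906) ; Δ = (0.024916, -0.051265)
Accumulated sum (-0.394605, 0.000000); after 4π/(2l+1) scaling, (-0.381443, 0.000000) ⇒ P_6 = -0.381443

-0.381443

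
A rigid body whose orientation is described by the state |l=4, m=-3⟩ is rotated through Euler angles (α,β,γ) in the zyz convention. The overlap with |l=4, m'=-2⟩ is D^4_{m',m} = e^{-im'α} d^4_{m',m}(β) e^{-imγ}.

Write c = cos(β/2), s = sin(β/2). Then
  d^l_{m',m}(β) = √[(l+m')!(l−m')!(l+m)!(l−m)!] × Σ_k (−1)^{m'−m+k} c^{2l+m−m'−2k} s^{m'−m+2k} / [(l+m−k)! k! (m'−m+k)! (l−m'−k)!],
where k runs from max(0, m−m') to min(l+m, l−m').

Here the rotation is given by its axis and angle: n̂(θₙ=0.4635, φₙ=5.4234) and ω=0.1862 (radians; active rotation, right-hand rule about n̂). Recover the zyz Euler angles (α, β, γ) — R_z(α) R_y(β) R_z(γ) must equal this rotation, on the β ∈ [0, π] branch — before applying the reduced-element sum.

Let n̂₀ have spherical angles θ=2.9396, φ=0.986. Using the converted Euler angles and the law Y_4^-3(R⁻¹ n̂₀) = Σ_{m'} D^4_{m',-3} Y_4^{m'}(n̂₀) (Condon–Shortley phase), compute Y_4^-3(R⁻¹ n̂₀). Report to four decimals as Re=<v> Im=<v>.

Re=0.0021 Im=0.0006

Axis–angle → zyz. n̂ = (sinθₙcosφₙ, sinθₙsinφₙ, cosθₙ) = (+0.291765, -0.338755, +0.894493), ω = 0.1862.
R = I cosω + sinω [n̂]ₓ + (1−cosω) n̂n̂ᵀ gives
  R = [+0.984186, -0.167302, -0.058201; +0.163885, +0.984698, -0.059251; +0.067223, +0.048776, +0.996545]
β = atan2(√(R₁₃²+R₂₃²), R₃₃) = 0.083150; α = atan2(R₂₃, R₁₃) mod 2π = 3.935929; γ = atan2(R₃₂, −R₃₁) mod 2π = 2.513907
Need the full column D^4_{m',-3} for m'=−4..4 at α=3.9359, β=0.0832, γ=2.5139.
cos(β/2)=0.999136, sin(β/2)=0.041563
d^4_{-4,-3}: single k=1 term ⇒ +0.116849;  D = -0.031900-0.112411i
d^4_{-3,-3}: k∈[0..1] ⇒ +0.993108 -0.012030 = +0.981078;  D = +0.860999+0.470313i
d^4_{-2,-3}: k∈[0..1] ⇒ -0.154577 +0.000802 = -0.153774;  D = +0.147159-0.044618i
d^4_{-1,-3}: k∈[0..1] ⇒ +0.013641 -0.000039 = +0.013601;  D = +0.006306-0.012051i
d^4_{0,-3}: k∈[0..1] ⇒ -0.000846 +0.000001 = -0.000844;  D = -0.000259-0.000804i
d^4_{1,-3}: k∈[0..1] ⇒ +0.000039 -0.000000 = +0.000039;  D = -0.000035-0.000018i
d^4_{2,-3}: k∈[0..1] ⇒ -0.000001 +0.000000 = -0.000001;  D = -0.000001+0.000000i
d^4_{3,-3}: k∈[0..1] ⇒ +0.000000 -0.000000 = +0.000000;  D = -0.000000+0.000000i
d^4_{4,-3}: single k=0 term ⇒ -0.000000;  D = +0.000000+0.000000i
Y_4^{m'}(θ=2.9396,φ=0.986) and Σ D·Y over m':
  (-0.0319-0.1124i)·(-0.0005+0.0005i)  (+0.8610+0.4703i)·(+0.0097+0.0018i)  (+0.1472-0.0446i)·(-0.0301-0.0709i)  (+0.0063-0.0121i)·(-0.1909+0.2883i)  (-0.0003-0.0008i)·(+0.6820+0.0000i)  (-0.0000-0.0000i)·(+0.1909+0.2883i)  (-0.0000+0.0000i)·(-0.0301+0.0709i)  (-0.0000+0.0000i)·(-0.0097+0.0018i)  (+0.0000+0.0000i)·(-0.0005-0.0005i)
Y_4^-3(R⁻¹ n̂) = +0.002111+0.000642i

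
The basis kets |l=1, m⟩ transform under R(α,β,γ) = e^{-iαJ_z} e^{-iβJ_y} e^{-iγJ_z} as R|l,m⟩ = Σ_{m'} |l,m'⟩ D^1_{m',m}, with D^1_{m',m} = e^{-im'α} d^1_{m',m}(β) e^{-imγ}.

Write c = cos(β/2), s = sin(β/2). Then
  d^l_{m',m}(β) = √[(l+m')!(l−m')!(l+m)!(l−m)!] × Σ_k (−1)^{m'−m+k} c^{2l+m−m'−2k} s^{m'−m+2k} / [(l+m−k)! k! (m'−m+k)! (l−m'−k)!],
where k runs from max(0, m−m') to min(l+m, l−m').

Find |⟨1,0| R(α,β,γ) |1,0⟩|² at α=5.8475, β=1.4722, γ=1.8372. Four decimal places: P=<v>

P=0.0097

Split into d^1_{0,0}(β=1.4722) × two z-phases.
c=cos(1.472200/2)=0.741093, s=sin(1.472200/2)=0.671403; N=√[1·1·1·1]=1.000000
Admissible k: 0..1 (factorial args all ≥0)
  k=0: (−1)^0·1.0000/(1)·0.7411^2·0.6714^0 = +0.549218
  k=1: (−1)^1·1.0000/(1)·0.7411^0·0.6714^2 = -0.450782
d^1_{0,0}(1.4722) = +0.549218 -0.450782 = +0.098437
|D^1_{0,0}|² = |d^1_{0,0}(β)|² = (+0.098437)² = 0.009690 (the z-rotation phases have unit modulus)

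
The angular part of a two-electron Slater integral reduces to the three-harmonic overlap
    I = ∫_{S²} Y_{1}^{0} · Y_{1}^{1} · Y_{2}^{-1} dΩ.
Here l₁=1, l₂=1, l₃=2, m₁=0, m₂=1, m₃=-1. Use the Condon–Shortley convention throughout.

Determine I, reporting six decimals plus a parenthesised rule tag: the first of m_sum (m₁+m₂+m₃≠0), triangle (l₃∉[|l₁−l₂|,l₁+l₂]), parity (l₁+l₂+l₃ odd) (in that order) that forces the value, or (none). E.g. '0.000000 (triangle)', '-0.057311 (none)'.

m-sum 0 ✓  L=4 even ✓  0≤2≤2 ✓
Π(2lᵢ+1) = 3×3×5 = 45
triangle coeff Δ(1,1,2) = 1/30
Σ_t [0,0]: t=0:+1/1 = 1/1
(3j)²=2/15 [(1 1 2; 0 0 0)], sign=+1
Σ_t [0,0]: t=0:+1/2 = 1/2
(3j)²=1/10 [(1 1 2; 0 1 -1)], sign=-1
⇒ 4πI² = 3/5
I = (-1)√(3/5/(4π)) = -0.21850969
No selection rule forces the value: the integral is nonzero (none).

-0.218510 (none)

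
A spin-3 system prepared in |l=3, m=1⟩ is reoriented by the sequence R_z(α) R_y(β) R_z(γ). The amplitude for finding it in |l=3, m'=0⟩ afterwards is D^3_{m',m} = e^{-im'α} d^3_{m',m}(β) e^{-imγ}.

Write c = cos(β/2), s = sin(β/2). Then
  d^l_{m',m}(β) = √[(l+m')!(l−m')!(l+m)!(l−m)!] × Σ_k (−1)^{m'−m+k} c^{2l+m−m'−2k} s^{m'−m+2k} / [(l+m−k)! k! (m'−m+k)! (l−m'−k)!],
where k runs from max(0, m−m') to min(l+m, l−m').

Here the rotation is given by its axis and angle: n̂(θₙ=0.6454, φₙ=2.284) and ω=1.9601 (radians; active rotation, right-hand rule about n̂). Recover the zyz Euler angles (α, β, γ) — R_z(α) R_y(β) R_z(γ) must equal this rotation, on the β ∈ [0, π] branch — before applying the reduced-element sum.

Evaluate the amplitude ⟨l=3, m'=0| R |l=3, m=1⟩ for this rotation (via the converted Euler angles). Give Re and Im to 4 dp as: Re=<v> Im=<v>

Axis–angle → zyz. n̂ = (sinθₙcosφₙ, sinθₙsinφₙ, cosθₙ) = (-0.393549, +0.454910, +0.798859), ω = 1.9601.
R = I cosω + sinω [n̂]ₓ + (1−cosω) n̂n̂ᵀ gives
  R = [-0.165879, -0.986062, -0.012845; +0.492104, -0.094057, +0.865440; -0.854586, +0.137237, +0.500848]
β = atan2(√(R₁₃²+R₂₃²), R₃₃) = 1.046218; α = atan2(R₂₃, R₁₃) mod 2π = 1.585637; γ = atan2(R₃₂, −R₃₁) mod 2π = 0.159230
D^3_{0,1}(1.5856,1.0462,0.1592) = e^{-i·0·1.5856}·d^3_{0,1}(1.0462)·e^{-i·1·0.1592}. Compute d first:
Half-angle: c=0.866270, s=0.499576. N=√(6·6·24·2)=41.569219
k: max(0,(1)−(0))=1 … min(3+(1),3−(0))=3
  k=1: (−1)^0·41.5692/(12)·0.8663^5·0.4996^1 = +0.844226
  k=2: (−1)^1·41.5692/(4)·0.8663^3·0.4996^3 = -0.842318
  k=3: (−1)^2·41.5692/(12)·0.8663^1·0.4996^5 = +0.093379
d^3_{0,1}(1.0462) = +0.844226 -0.842318 +0.093379 = +0.095287
Attach z-rotation phases: D = e^{-i(0)(1.5856)}·(+0.095287)·e^{-i(1)(0.1592)} = +0.094082-0.015109i

Re=0.0941 Im=-0.0151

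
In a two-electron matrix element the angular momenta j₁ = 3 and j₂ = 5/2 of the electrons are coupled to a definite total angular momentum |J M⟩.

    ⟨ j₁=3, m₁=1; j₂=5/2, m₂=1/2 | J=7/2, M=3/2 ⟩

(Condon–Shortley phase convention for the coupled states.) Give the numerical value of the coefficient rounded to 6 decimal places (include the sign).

j₁+j₂−J=2  J+j₁−j₂=4  J−j₁+j₂=3  j₁+j₂+J+1=10
(j₁±m₁, j₂±m₂, J±M) = (4,2,3,2,5,2)
P² = 3072/35
sum k=0..2:
  [0] +1/48 = 1/48
  [1] −1/12 = -1/12
  [2] +1/96 = 1/96
S = -5/96
C² = P²·S² = 5/21 ; C = -0.487950

-0.487950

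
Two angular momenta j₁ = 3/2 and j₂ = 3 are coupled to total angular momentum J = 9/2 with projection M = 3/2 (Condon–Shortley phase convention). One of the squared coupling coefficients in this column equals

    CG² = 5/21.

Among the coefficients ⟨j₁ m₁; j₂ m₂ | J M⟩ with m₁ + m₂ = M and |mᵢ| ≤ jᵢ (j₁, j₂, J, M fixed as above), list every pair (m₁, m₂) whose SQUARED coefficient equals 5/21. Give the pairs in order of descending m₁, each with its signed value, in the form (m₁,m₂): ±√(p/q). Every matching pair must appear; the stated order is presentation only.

Admissible pairs with m₁+m₂ = M = 3/2: (-3/2,3), (-1/2,2), (1/2,1), (3/2,0)
  (m₁,m₂)=(3/2,0): CG² = 5/21, CG = +√(5/21)   ← matches the target
  (m₁,m₂)=(1/2,1): CG² = 15/28, CG = +√(15/28)
  (m₁,m₂)=(-1/2,2): CG² = 3/14, CG = +√(3/14)
  (m₁,m₂)=(-3/2,3): CG² = 1/84, CG = +√(1/84)
Pairs with CG² = 5/21: (3/2,0): +√(5/21)

(3/2,0): +√(5/21)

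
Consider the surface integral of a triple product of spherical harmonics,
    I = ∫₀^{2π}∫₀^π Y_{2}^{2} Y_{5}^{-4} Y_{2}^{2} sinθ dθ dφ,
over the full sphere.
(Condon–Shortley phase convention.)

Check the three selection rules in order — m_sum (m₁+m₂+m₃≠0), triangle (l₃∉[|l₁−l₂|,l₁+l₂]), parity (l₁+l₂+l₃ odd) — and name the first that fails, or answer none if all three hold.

Σmᵢ = 0  ✓
l₃∈[|l₁−l₂|,l₁+l₂]=[3,7] required, l₃=2 fails  ✗
Σlᵢ = 9 ⇒ odd

triangle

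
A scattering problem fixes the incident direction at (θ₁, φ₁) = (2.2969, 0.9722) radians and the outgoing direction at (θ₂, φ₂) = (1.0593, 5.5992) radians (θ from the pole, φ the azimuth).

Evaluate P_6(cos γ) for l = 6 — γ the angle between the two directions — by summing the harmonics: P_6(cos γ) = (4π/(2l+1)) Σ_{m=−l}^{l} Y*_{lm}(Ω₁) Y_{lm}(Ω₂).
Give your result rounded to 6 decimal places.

0.268905

Summing Y*_{l m}(θ₁,φ₁)·Y_{l m}(θ₂,φ₂) over m ∈ [−6, 6]; prefactor 4π/(2·6+1) = 0.966644:
  [-6]  conj(Y_{6,-6})(Ω₁) = (0.076047, -0.036734) ; Y_{6,-6}(Ω₂) = (-0.121414, -0.174281) ; Δ = (-0.015635, -0.008794)
  [-5]  conj(Y_{6,-5})(Ω₁) = (-0.038463, 0.256906) ; Y_{6,-5}(Ω₂) = (-0.397120, -0.113477) ; Δ = (0.044427, -0.097658)
  [-4]  conj(Y_{6,-4})(Ω₁) = (-0.314993, -0.291808) ; Y_{6,-4}(Ω₂) = (-0.310023, 0.133146) ; Δ = (0.136508, 0.048527)
  [-3]  conj(Y_{6,-3})(Ω₁) = (0.325988, -0.074608) ; Y_{6,-3}(Ω₂) = (0.035663, -0.068308) ; Δ = (0.006529, -0.024928)
  [-2]  conj(Y_{6,-2})(Ω₁) = (0.034686, -0.088481) ; Y_{6,-2}(Ω₂) = (-0.070757, -0.344061) ; Δ = (-0.032897, -0.005673)
  [-1]  conj(Y_{6,-1})(Ω₁) = (0.208841, 0.306184) ; Y_{6,-1}(Ω₂) = (-0.039993, -0.032605) ; Δ = (0.001631, -0.019054)
  [+0]  conj(Y_{6,0})(Ω₁) = (-0.008812, -0.000000) ; Y_{6,0}(Ω₂) = (0.333858, 0.000000) ; Δ = (-0.002942, -0.000000)
  [+1]  conj(Y_{6,1})(Ω₁) = (-0.208841, 0.306184) ; Y_{6,1}(Ω₂) = (0.039993, -0.032605) ; Δ = (0.001631, 0.019054)
  [+2]  conj(Y_{6,2})(Ω₁) = (0.034686, 0.088481) ; Y_{6,2}(Ω₂) = (-0.070757, 0.344061) ; Δ = (-0.032897, 0.005673)
  [+3]  conj(Y_{6,3})(Ω₁) = (-0.325988, -0.074608) ; Y_{6,3}(Ω₂) = (-0.035663, -0.068308) ; Δ = (0.006529, 0.024928)
  [+4]  conj(Y_{6,4})(Ω₁) = (-0.314993, 0.291808) ; Y_{6,4}(Ω₂) = (-0.310023, -0.133146) ; Δ = (0.136508, -0.048527)
  [+5]  conj(Y_{6,5})(Ω₁) = (0.038463, 0.256906) ; Y_{6,5}(Ω₂) = (0.397120, -0.113477) ; Δ = (0.044427, 0.097658)
  [+6]  conj(Y_{6,6})(Ω₁) = (0.076047, 0.036734) ; Y_{6,6}(Ω₂) = (-0.121414, 0.174281) ; Δ = (-0.015635, 0.008794)
Σ over m = (0.278185, -0.000000); ×(4π/13) → (0.268905, -0.000000). Real part: 0.268905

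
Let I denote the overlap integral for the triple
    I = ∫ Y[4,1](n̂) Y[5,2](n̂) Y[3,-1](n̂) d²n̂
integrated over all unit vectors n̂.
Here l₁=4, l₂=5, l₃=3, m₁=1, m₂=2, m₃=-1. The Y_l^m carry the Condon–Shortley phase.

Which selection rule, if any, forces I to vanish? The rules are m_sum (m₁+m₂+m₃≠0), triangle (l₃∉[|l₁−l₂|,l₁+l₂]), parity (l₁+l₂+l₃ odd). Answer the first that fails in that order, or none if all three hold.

m₁+m₂+m₃ = 1 + 2 − 1 = 2  ✗
triangle: |4−5|=1 ≤ l₃=3 ≤ 4+5=9
parity: l₁+l₂+l₃ = 12 is even

m_sum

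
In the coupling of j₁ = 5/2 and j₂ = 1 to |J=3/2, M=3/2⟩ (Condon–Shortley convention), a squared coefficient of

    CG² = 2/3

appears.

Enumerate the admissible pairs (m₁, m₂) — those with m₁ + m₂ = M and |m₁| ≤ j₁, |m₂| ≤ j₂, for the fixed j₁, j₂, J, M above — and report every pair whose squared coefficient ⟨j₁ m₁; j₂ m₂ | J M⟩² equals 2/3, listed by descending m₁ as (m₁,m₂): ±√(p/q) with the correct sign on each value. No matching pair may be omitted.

(5/2,-1): +√(2/3)

Admissible pairs with m₁+m₂ = M = 3/2: (1/2,1), (3/2,0), (5/2,-1)
  (m₁,m₂)=(5/2,-1): CG² = 2/3, CG = +√(2/3)   ← matches the target
  (m₁,m₂)=(3/2,0): CG² = 4/15, CG = −√(4/15)
  (m₁,m₂)=(1/2,1): CG² = 1/15, CG = +√(1/15)
Pairs with CG² = 2/3: (5/2,-1): +√(2/3)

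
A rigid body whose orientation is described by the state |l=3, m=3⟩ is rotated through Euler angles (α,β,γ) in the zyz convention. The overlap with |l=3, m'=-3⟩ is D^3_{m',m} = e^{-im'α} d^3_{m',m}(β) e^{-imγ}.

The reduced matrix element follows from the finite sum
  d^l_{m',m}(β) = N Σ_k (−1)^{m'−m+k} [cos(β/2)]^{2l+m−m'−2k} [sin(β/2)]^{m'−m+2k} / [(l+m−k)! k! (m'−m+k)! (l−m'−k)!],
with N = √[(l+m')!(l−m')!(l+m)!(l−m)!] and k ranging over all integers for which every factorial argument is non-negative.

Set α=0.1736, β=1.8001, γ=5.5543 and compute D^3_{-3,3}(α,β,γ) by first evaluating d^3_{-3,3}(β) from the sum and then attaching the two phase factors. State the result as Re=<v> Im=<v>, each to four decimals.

First d^3_{-3,3}(β=1.8001), then the phase factors e^{-i(-3)α} and e^{-i(3)γ}:
With c≡cos(β/2)=0.621571 and s≡sin(β/2)=0.783358, N=[1·720·720·1]^{1/2}=720.000000
Admissible k: 6..6 (factorial args all ≥0)
  k=6: (−1)^0·720.0000/(720)·0.6216^0·0.7834^6 = +0.231080
d^3_{-3,3}(1.8001) = +0.231080
Phases: e^{-i·(-3)·0.1736}=+0.867421+0.497574i, e^{-i·(3)·5.5543}=-0.577660+0.816277i ⇒ D=-0.209643+0.097198i

Re=-0.2096 Im=0.0972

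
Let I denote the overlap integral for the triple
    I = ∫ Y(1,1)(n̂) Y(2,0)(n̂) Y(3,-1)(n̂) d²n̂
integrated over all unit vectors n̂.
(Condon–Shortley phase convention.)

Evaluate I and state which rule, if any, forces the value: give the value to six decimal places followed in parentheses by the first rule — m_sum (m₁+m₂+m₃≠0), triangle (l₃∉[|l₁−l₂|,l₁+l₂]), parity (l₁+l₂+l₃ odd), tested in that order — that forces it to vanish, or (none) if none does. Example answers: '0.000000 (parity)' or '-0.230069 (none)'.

Rules hold: Σm=0, L=6 even, 1≤3≤3.
N = 3·5·7 = 105
Δ = 0!·2!·4!/7! = 1/105
Racah Σ t=0..0: t=0:+1/4 = 1/4
⇒ 3j(1 2 3; 0 0 0)² = 3/35, sgn -1
Racah Σ t=0..0: t=0:+1/8 = 1/8
⇒ 3j(1 2 3; 1 0 -1)² = 2/35, sgn +1
4πI² = N·(3j₀)²·(3jₘ)² = 18/35
I = -1·√(0.514286/4π) = -0.20230066
No selection rule forces the value: the integral is nonzero (none).

-0.202301 (none)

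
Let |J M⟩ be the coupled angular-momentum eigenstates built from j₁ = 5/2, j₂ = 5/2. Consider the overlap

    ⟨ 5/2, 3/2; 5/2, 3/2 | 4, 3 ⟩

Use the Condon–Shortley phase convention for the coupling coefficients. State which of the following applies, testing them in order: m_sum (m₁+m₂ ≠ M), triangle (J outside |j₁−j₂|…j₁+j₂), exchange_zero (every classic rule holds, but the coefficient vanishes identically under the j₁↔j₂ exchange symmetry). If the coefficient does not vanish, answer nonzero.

m-sum: m₁+m₂ = 3/2+3/2 = 3, M = 3  ✓
triangle: |j₁−j₂| = 0 ≤ J = 4 ≤ j₁+j₂ = 5  ✓
exchange: j₁=j₂ and m₁=m₂, and (−1)^(j₁+j₂−J) = (−1)^1 = −1 forces ⟨j₁m₁;j₂m₂|JM⟩ = −⟨j₂m₂;j₁m₁|JM⟩ = −⟨j₁m₁;j₂m₂|JM⟩ ⇒ the coefficient vanishes identically
Racah sum check: Σ_k collapses to 0 ⇒ CG = 0

exchange_zero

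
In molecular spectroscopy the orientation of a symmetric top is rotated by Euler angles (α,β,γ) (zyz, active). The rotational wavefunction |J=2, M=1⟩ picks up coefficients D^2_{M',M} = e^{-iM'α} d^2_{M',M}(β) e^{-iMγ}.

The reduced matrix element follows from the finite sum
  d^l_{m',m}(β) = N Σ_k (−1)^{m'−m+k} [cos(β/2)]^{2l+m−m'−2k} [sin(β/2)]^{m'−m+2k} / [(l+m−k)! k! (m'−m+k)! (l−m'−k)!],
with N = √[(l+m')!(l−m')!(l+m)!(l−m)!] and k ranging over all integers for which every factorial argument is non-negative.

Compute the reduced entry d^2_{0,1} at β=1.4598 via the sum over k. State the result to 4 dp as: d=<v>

d^2_{0,1}(β=1.4598) via the finite sum:
With c≡cos(β/2)=0.745241 and s≡sin(β/2)=0.666795, N=[2·2·6·1]^{1/2}=4.898979
k∈{1,2} keeps every argument non-negative
  k=1: (−1)^0·4.8990/(2)·0.7452^3·0.6668^1 = +0.676018
  k=2: (−1)^1·4.8990/(2)·0.7452^1·0.6668^3 = -0.541190
d^2_{0,1}(1.4598) = +0.676018 -0.541190 = +0.134828

d=0.1348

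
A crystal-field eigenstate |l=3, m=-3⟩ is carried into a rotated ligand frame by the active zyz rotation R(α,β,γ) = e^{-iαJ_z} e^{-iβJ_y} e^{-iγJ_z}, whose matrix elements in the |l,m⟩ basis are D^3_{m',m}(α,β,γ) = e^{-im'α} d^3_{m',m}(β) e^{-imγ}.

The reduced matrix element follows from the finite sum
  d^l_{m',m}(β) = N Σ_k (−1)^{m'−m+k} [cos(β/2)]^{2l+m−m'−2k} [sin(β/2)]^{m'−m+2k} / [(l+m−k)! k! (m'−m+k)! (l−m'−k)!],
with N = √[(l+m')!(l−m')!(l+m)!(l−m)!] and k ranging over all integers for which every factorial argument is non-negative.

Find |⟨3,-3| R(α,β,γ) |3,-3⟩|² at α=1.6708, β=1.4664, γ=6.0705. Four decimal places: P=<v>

P=0.0283

D^3_{-3,-3}(1.6708,1.4664,6.0705) = e^{-i·-3·1.6708}·d^3_{-3,-3}(1.4664)·e^{-i·-3·6.0705}. Compute d first:
c=cos(1.466400/2)=0.743037, s=sin(1.466400/2)=0.669251; N=√[1·720·1·720]=720.000000
The bounds max(0,m−m')=0 and min(l+m,l−m')=0 give 1 term
  k=0: (−1)^0·720.0000/(720)·0.7430^6·0.6693^0 = +0.168291
d^3_{-3,-3}(1.4664) = +0.168291
|D^3_{-3,-3}|² = |d^3_{-3,-3}(β)|² = (+0.168291)² = 0.028322 (the z-rotation phases have unit modulus)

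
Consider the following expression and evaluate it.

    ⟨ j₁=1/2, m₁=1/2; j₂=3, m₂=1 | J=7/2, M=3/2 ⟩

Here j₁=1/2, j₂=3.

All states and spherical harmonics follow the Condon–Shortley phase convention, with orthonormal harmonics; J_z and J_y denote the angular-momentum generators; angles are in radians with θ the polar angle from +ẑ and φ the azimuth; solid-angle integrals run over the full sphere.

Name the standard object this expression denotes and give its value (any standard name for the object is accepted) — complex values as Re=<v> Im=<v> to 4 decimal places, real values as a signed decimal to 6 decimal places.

This is a Clebsch–Gordan (vector-coupling) coefficient.
√[8·0!1!6!/8! · 1!0!4!2!5!2!] = √(11520/7)
  +(−1)^0/∏(0,0,0,4,1,2)! = 1/48  (running 1/48)
⟨..|..⟩ = √(11520/7)·(1/48) = +0.845154

Clebsch–Gordan coefficient, +√(5/7) ≈ +0.845154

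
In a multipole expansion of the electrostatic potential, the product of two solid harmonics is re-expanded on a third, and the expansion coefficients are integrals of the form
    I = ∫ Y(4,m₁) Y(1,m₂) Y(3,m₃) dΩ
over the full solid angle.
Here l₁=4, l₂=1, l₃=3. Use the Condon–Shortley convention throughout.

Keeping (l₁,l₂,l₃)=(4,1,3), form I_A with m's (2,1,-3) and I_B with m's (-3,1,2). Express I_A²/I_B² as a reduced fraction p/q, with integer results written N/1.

Same 4,1,3: normalisation and zero-m 3j drop out of the ratio.
A: Δ: 2! 6! 0! / 9! → 1/252; sum: t=2:+1/1440 = 1/1440; 3j²(4 1 3; 2 1 -3) = Δ·Π!·Σ² = 1/252  (sign +1)
B: Δ: 2! 6! 0! / 9! → 1/252; sum: t=2:+1/240 = 1/240; 3j²(4 1 3; -3 1 2) = Δ·Π!·Σ² = 1/12  (sign -1)
I_A²/I_B² = (1/252)/(1/12) = 1/21

1/21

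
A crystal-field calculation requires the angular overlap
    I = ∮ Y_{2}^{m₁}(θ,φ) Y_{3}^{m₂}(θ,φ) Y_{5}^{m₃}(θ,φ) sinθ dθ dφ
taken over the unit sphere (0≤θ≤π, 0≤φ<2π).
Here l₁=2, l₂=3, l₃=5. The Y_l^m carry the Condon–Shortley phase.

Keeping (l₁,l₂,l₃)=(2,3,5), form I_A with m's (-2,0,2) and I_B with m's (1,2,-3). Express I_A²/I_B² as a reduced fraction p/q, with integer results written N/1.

5/16

Same 2,3,5: normalisation and zero-m 3j drop out of the ratio.
A: Δ: 0! 4! 6! / 11! → 1/2310; sum: t=0:+1/864 = 1/864; 3j²(2 3 5; -2 0 2) = Δ·Π!·Σ² = 1/66  (sign -1)
B: Δ: 0! 4! 6! / 11! → 1/2310; sum: t=0:+1/720 = 1/720; 3j²(2 3 5; 1 2 -3) = Δ·Π!·Σ² = 8/165  (sign +1)
I_A²/I_B² = (1/66)/(8/165) = 5/16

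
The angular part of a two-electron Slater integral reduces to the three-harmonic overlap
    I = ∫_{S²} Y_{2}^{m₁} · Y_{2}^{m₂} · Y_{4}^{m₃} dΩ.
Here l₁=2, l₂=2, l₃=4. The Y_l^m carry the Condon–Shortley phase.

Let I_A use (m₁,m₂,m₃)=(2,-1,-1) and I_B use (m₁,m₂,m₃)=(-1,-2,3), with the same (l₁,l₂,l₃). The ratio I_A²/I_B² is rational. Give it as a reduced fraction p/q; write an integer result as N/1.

Same 2,2,4: normalisation and zero-m 3j drop out of the ratio.
A: Δ: 0! 4! 4! / 9! → 1/630; sum: t=0:+1/144 = 1/144; 3j²(2 2 4; 2 -1 -1) = Δ·Π!·Σ² = 1/126  (sign -1)
B: Δ: 0! 4! 4! / 9! → 1/630; sum: t=0:+1/144 = 1/144; 3j²(2 2 4; -1 -2 3) = Δ·Π!·Σ² = 1/18  (sign -1)
I_A²/I_B² = (1/126)/(1/18) = 1/7

1/7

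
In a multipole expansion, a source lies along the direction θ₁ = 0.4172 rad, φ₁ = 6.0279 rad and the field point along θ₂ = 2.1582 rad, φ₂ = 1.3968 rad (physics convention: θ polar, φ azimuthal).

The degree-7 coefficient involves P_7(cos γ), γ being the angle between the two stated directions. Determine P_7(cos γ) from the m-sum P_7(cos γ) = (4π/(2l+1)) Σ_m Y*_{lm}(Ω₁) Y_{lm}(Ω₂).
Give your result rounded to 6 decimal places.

-0.281121

Expand P_7 via completeness: Σ_{m} conj(Y_{7,m}) at Ω₁ times Y_{7,m} at Ω₂ —
  [-7]  conj(Y_{7,-7})(Ω₁) = (-0.000192, -0.000876) ; Y_{7,-7}(Ω₂) = (-0.129913, 0.047838) ; Δ = (0.000067, 0.000105)
  [-6]  conj(Y_{7,-6})(Ω₁) = (0.000296, -0.007565) ; Y_{7,-6}(Ω₂) = (0.173403, 0.298122) ; Δ = (0.002307, -0.001224)
  [-5]  conj(Y_{7,-5})(Ω₁) = (0.011473, -0.037841) ; Y_{7,-5}(Ω₂) = (0.335390, -0.282962) ; Δ = (-0.006860, -0.015938)
  [-4]  conj(Y_{7,-4})(Ω₁) = (0.074315, -0.121306) ; Y_{7,-4}(Ω₂) = (-0.148756, -0.124278) ; Δ = (-0.026130, 0.008809)
  [-3]  conj(Y_{7,-3})(Ω₁) = (0.253240, -0.243531) ; Y_{7,-3}(Ω₂) = (0.120298, -0.209139) ; Δ = (-0.020467, -0.082258)
  [-2]  conj(Y_{7,-2})(Ω₁) = (0.470409, -0.263480) ; Y_{7,-2}(Ω₂) = (-0.299072, -0.108490) ; Δ = (-0.169271, 0.027765)
  [-1]  conj(Y_{7,-1})(Ω₁) = (0.313598, -0.081843) ; Y_{7,-1}(Ω₂) = (0.020231, -0.115096) ; Δ = (-0.003075, -0.037750)
  [+0]  conj(Y_{7,0})(Ω₁) = (-0.334023, -0.000000) ; Y_{7,0}(Ω₂) = (-0.333203, 0.000000) ; Δ = (0.111298, 0.000000)
  [+1]  conj(Y_{7,1})(Ω₁) = (-0.313598, -0.081843) ; Y_{7,1}(Ω₂) = (-0.020231, -0.115096) ; Δ = (-0.003075, 0.037750)
  [+2]  conj(Y_{7,2})(Ω₁) = (0.470409, 0.263480) ; Y_{7,2}(Ω₂) = (-0.299072, 0.108490) ; Δ = (-0.169271, -0.027765)
  [+3]  conj(Y_{7,3})(Ω₁) = (-0.253240, -0.243531) ; Y_{7,3}(Ω₂) = (-0.120298, -0.209139) ; Δ = (-0.020467, 0.082258)
  [+4]  conj(Y_{7,4})(Ω₁) = (0.074315, 0.121306) ; Y_{7,4}(Ω₂) = (-0.148756, 0.124278) ; Δ = (-0.026130, -0.008809)
  [+5]  conj(Y_{7,5})(Ω₁) = (-0.011473, -0.037841) ; Y_{7,5}(Ω₂) = (-0.335390, -0.282962) ; Δ = (-0.006860, 0.015938)
  [+6]  conj(Y_{7,6})(Ω₁) = (0.000296, 0.007565) ; Y_{7,6}(Ω₂) = (0.173403, -0.298122) ; Δ = (0.002307, 0.001224)
  [+7]  conj(Y_{7,7})(Ω₁) = (0.000192, -0.000876) ; Y_{7,7}(Ω₂) = (0.129913, 0.047838) ; Δ = (0.000067, -0.000105)
Σ over m = (-0.335564, -0.000000); ×(4π/15) → (-0.281121, -0.000000). Real part: -0.281121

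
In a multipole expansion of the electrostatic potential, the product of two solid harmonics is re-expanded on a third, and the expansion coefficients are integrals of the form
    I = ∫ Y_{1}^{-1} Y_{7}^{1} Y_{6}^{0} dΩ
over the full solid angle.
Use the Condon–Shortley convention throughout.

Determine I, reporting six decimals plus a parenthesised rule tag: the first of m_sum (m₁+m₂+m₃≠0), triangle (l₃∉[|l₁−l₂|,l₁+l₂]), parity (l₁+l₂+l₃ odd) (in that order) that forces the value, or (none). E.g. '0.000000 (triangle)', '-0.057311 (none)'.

Checks pass: Σm=0; 14 even; l₃=6∈[6,8].
(2·1+1)(2·7+1)(2·6+1) = 585
Δ: 2! 0! 12! / 15! → 1/1365
sum: t=1:−1/518400 = -1/518400
3j²(1 7 6; 0 0 0) = Δ·Π!·Σ² = 7/195  (sign -1)
sum: t=2:+1/1036800 = 1/1036800
3j²(1 7 6; -1 1 0) = Δ·Π!·Σ² = 4/195  (sign +1)
combine: 4πI² = 585·7/195·4/195 = 28/65
take √, sign -1: I = -0.18514731
No selection rule forces the value: the integral is nonzero (none).

-0.185147 (none)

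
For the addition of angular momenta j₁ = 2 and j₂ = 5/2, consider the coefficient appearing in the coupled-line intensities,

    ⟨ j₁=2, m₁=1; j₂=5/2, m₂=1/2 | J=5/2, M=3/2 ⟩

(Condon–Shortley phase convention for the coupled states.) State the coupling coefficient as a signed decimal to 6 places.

j₁+j₂−J=2  J+j₁−j₂=2  J−j₁+j₂=3  j₁+j₂+J+1=8
(j₁±m₁, j₂±m₂, J±M) = (3,1,3,2,4,1)
P² = 216/35
sum k=0..1:
  [0] +1/12 = 1/12
  [1] −1/4 = -1/4
S = -1/6
C² = P²·S² = 6/35 ; C = -0.414039

−√(6/35) = -0.414039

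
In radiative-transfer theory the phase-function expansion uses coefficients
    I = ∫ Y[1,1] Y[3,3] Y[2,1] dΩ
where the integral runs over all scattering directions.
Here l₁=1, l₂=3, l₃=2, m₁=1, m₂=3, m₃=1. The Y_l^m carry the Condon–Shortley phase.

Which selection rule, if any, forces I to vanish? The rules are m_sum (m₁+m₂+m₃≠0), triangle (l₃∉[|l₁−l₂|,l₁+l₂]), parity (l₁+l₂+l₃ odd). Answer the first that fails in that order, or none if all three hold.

m_sum

azimuthal sum: 1 + 3 + 1 = 5  ✗
2 ≤ 2 ≤ 4 (triangle on l)
L = 1 + 3 + 2 = 6 (even)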